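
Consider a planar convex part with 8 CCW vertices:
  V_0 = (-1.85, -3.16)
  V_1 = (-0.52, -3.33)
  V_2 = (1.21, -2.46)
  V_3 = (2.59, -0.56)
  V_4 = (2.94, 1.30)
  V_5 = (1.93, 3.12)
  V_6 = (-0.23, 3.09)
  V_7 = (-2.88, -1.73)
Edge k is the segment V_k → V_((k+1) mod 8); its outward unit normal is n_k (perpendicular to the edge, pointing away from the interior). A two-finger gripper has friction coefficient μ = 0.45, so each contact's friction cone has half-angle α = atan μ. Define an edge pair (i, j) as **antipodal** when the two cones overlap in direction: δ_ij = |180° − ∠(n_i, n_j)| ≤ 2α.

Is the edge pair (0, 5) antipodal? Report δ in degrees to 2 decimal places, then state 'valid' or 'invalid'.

δ = 8.08°, valid

α = atan 0.45 = 24.23°;  2α = 48.46°
edge 0: e_0 = (+1.33, -0.17);  n_0 = (-0.1268, -0.9919)
edge 5: e_5 = (-2.16, -0.03);  n_5 = (-0.0139, +0.9999)
∠(n_0, n_5) = 171.92°
δ = |180° − 171.92°| = 8.08°
8.08° ≤ 2α = 48.46°  →  valid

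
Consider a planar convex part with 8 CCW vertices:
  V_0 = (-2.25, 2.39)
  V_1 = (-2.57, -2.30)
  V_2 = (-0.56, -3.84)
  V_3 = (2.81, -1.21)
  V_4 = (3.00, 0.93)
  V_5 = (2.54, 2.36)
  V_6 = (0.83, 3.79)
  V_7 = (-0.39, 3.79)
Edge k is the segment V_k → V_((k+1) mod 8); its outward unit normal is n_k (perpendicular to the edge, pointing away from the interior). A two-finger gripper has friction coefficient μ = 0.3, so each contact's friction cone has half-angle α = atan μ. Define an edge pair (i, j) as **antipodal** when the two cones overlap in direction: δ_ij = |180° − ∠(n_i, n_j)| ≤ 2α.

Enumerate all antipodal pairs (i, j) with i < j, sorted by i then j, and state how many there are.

count = 4; pairs: (0,3), (0,4), (1,5), (2,7)

α = atan 0.3 = 16.70°;  2α = 33.40°
n_0 = (-0.9977, +0.0681)
n_1 = (-0.6082, -0.7938)
n_2 = (+0.6152, -0.7883)
n_3 = (+0.9961, -0.0884)
n_4 = (+0.9520, +0.3062)
n_5 = (+0.6415, +0.7671)
n_6 = (+0.0000, +1.0000)
n_7 = (-0.6014, +0.7990)
  (0,1): δ = 123.55°  ·
  (0,2): δ = 48.13°  ·
  (0,3): δ = 1.17°  ✓
  (0,4): δ = 21.74°  ✓
  (0,5): δ = 54.00°  ·
  (0,6): δ = 93.90°  ·
  (0,7): δ = 130.87°  ·
  (1,2): δ = 104.57°  ·
  (1,3): δ = 57.62°  ·
  (1,4): δ = 34.71°  ·
  (1,5): δ = 2.45°  ✓
  (1,6): δ = 37.46°  ·
  (1,7): δ = 74.43°  ·
  (2,3): δ = 133.04°  ·
  (2,4): δ = 110.14°  ·
  (2,5): δ = 77.87°  ·
  (2,6): δ = 37.97°  ·
  (2,7): δ = 1.00°  ✓
  (3,4): δ = 157.09°  ·
  (3,5): δ = 124.83°  ·
  (3,6): δ = 84.93°  ·
  (3,7): δ = 47.96°  ·
  (4,5): δ = 147.74°  ·
  (4,6): δ = 107.83°  ·
  (4,7): δ = 70.86°  ·
  (5,6): δ = 140.10°  ·
  (5,7): δ = 103.13°  ·
  (6,7): δ = 143.03°  ·
antipodal pairs: 4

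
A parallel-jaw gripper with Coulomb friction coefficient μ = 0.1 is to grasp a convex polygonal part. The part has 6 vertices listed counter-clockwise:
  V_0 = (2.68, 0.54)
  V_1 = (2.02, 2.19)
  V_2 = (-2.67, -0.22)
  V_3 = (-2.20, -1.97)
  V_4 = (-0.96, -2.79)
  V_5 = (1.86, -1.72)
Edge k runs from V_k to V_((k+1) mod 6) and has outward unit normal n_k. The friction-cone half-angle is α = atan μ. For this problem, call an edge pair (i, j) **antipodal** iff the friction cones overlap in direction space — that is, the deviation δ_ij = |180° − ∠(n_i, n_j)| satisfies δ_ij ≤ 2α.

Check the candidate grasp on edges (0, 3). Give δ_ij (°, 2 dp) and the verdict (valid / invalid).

δ = 34.72°, invalid

α = atan 0.1 = 5.71°;  2α = 11.42°
edge 0: e_0 = (-0.66, +1.65);  n_0 = (+0.9285, +0.3714)
edge 3: e_3 = (+1.24, -0.82);  n_3 = (-0.5516, -0.8341)
∠(n_0, n_3) = 145.28°
δ = |180° − 145.28°| = 34.72°
34.72° > 2α = 11.42°  →  invalid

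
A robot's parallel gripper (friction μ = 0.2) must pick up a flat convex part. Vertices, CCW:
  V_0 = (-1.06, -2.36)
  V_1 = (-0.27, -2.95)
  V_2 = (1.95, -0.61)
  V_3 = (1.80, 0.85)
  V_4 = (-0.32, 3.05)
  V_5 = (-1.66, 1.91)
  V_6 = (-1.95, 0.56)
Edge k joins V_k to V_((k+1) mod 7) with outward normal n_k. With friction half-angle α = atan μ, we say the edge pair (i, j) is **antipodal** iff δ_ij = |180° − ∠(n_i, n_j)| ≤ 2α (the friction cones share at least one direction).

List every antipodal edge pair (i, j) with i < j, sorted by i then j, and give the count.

count = 4; pairs: (0,3), (1,4), (2,5), (2,6)

α = atan 0.2 = 11.31°;  2α = 22.62°
n_0 = (-0.5984, -0.8012)
n_1 = (+0.7255, -0.6883)
n_2 = (+0.9948, +0.1022)
n_3 = (+0.7201, +0.6939)
n_4 = (-0.6480, +0.7617)
n_5 = (-0.9777, +0.2100)
n_6 = (-0.9566, -0.2916)
  (0,1): δ = 96.74°  ·
  (0,2): δ = 47.38°  ·
  (0,3): δ = 9.31°  ✓
  (0,4): δ = 77.14°  ·
  (0,5): δ = 114.63°  ·
  (0,6): δ = 143.70°  ·
  (1,2): δ = 130.64°  ·
  (1,3): δ = 92.57°  ·
  (1,4): δ = 6.12°  ✓
  (1,5): δ = 31.37°  ·
  (1,6): δ = 60.44°  ·
  (2,3): δ = 141.93°  ·
  (2,4): δ = 55.48°  ·
  (2,5): δ = 17.99°  ✓
  (2,6): δ = 11.08°  ✓
  (3,4): δ = 93.55°  ·
  (3,5): δ = 56.06°  ·
  (3,6): δ = 26.99°  ·
  (4,5): δ = 142.51°  ·
  (4,6): δ = 113.44°  ·
  (5,6): δ = 150.93°  ·
antipodal pairs: 4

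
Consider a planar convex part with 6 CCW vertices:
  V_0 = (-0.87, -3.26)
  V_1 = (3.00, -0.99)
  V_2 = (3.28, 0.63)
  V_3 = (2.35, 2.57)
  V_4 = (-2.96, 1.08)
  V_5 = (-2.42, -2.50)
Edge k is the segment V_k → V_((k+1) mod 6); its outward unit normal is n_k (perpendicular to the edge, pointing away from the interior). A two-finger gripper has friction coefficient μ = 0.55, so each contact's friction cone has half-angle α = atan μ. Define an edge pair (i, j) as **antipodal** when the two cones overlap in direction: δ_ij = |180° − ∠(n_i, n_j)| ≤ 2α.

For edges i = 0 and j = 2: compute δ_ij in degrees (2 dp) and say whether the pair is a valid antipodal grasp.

α = atan 0.55 = 28.81°;  2α = 57.62°
edge 0: e_0 = (+3.87, +2.27);  n_0 = (+0.5059, -0.8626)
edge 2: e_2 = (-0.93, +1.94);  n_2 = (+0.9017, +0.4323)
∠(n_0, n_2) = 85.22°
δ = |180° − 85.22°| = 94.78°
94.78° > 2α = 57.62°  →  invalid

δ = 94.78°, invalid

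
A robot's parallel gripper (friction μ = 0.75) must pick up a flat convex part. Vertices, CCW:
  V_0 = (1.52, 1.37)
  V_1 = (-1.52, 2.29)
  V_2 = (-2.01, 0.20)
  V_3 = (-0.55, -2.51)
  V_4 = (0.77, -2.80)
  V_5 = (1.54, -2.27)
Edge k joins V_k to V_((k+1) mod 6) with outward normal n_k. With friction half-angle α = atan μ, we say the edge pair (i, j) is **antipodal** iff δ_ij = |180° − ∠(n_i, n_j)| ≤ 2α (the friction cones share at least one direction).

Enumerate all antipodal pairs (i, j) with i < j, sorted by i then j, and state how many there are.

count = 6; pairs: (0,2), (0,3), (0,4), (1,4), (1,5), (2,5)

α = atan 0.75 = 36.87°;  2α = 73.74°
n_0 = (+0.2897, +0.9571)
n_1 = (-0.9736, +0.2283)
n_2 = (-0.8804, -0.4743)
n_3 = (-0.2146, -0.9767)
n_4 = (+0.5670, -0.8237)
n_5 = (+1.0000, +0.0055)
  (0,1): δ = 86.36°  ·
  (0,2): δ = 44.85°  ✓
  (0,3): δ = 4.45°  ✓
  (0,4): δ = 51.38°  ✓
  (0,5): δ = 107.15°  ·
  (1,2): δ = 138.49°  ·
  (1,3): δ = 89.20°  ·
  (1,4): δ = 42.27°  ✓
  (1,5): δ = 13.51°  ✓
  (2,3): δ = 130.70°  ·
  (2,4): δ = 83.77°  ·
  (2,5): δ = 28.00°  ✓
  (3,4): δ = 133.07°  ·
  (3,5): δ = 77.29°  ·
  (4,5): δ = 124.23°  ·
antipodal pairs: 6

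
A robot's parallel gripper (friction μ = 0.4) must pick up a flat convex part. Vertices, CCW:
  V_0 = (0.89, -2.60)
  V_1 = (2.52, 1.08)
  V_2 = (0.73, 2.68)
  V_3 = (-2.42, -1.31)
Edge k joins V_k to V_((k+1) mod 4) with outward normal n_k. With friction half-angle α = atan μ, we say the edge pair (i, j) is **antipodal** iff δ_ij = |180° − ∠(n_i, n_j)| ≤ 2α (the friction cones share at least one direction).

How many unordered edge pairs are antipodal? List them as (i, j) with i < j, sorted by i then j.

α = atan 0.4 = 21.80°;  2α = 43.60°
n_0 = (+0.9143, -0.4050)
n_1 = (+0.6664, +0.7456)
n_2 = (-0.7849, +0.6196)
n_3 = (-0.3631, -0.9317)
  (0,1): δ = 107.90°  ·
  (0,2): δ = 14.40°  ✓
  (0,3): δ = 92.60°  ·
  (1,2): δ = 86.50°  ·
  (1,3): δ = 20.50°  ✓
  (2,3): δ = 73.00°  ·
antipodal pairs: 2

count = 2; pairs: (0,2), (1,3)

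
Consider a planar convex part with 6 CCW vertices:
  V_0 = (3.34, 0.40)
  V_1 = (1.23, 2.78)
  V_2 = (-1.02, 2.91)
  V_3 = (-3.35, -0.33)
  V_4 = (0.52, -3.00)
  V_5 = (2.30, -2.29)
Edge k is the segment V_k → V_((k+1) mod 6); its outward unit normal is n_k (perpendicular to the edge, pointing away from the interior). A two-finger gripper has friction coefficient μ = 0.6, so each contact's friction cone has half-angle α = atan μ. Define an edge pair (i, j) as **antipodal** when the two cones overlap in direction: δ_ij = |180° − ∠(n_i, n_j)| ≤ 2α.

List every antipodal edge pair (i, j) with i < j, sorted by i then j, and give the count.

α = atan 0.6 = 30.96°;  2α = 61.93°
n_0 = (+0.7483, +0.6634)
n_1 = (+0.0577, +0.9983)
n_2 = (-0.8119, +0.5838)
n_3 = (-0.5679, -0.8231)
n_4 = (+0.3705, -0.9288)
n_5 = (+0.9327, -0.3606)
  (0,1): δ = 134.87°  ·
  (0,2): δ = 77.28°  ·
  (0,3): δ = 13.84°  ✓
  (0,4): δ = 70.19°  ·
  (0,5): δ = 117.30°  ·
  (1,2): δ = 122.41°  ·
  (1,3): δ = 31.30°  ✓
  (1,4): δ = 25.05°  ✓
  (1,5): δ = 72.17°  ·
  (2,3): δ = 88.88°  ·
  (2,4): δ = 32.53°  ✓
  (2,5): δ = 14.58°  ✓
  (3,4): δ = 123.65°  ·
  (3,5): δ = 76.53°  ·
  (4,5): δ = 132.88°  ·
antipodal pairs: 5

count = 5; pairs: (0,3), (1,3), (1,4), (2,4), (2,5)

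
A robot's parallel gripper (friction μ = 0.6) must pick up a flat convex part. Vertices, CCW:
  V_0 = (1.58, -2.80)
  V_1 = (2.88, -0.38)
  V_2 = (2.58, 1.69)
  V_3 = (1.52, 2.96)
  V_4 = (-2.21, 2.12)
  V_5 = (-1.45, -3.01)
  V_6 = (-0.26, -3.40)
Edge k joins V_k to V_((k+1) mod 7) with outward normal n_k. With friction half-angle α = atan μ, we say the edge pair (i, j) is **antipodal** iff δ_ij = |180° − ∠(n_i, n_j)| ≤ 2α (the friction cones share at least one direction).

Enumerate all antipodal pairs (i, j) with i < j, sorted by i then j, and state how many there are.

count = 7; pairs: (0,3), (0,4), (1,4), (2,4), (2,5), (3,5), (3,6)

α = atan 0.6 = 30.96°;  2α = 61.93°
n_0 = (+0.8809, -0.4732)
n_1 = (+0.9897, +0.1434)
n_2 = (+0.7677, +0.6408)
n_3 = (-0.2197, +0.9756)
n_4 = (-0.9892, -0.1465)
n_5 = (-0.3114, -0.9503)
n_6 = (+0.3100, -0.9507)
  (0,1): δ = 143.51°  ·
  (0,2): δ = 111.91°  ·
  (0,3): δ = 49.06°  ✓
  (0,4): δ = 36.67°  ✓
  (0,5): δ = 100.10°  ·
  (0,6): δ = 136.30°  ·
  (1,2): δ = 148.40°  ·
  (1,3): δ = 85.55°  ·
  (1,4): δ = 0.18°  ✓
  (1,5): δ = 63.61°  ·
  (1,6): δ = 99.81°  ·
  (2,3): δ = 117.16°  ·
  (2,4): δ = 31.42°  ✓
  (2,5): δ = 32.00°  ✓
  (2,6): δ = 68.21°  ·
  (3,4): δ = 94.26°  ·
  (3,5): δ = 30.84°  ✓
  (3,6): δ = 5.37°  ✓
  (4,5): δ = 116.57°  ·
  (4,6): δ = 80.37°  ·
  (5,6): δ = 143.79°  ·
antipodal pairs: 7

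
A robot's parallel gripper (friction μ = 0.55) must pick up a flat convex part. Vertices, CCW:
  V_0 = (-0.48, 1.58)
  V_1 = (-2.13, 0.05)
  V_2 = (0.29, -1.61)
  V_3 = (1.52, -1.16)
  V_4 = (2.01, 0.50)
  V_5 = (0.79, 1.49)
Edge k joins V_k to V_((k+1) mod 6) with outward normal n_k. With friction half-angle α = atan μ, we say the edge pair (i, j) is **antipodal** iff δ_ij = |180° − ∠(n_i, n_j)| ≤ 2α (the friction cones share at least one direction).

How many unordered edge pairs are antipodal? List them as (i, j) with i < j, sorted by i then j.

α = atan 0.55 = 28.81°;  2α = 57.62°
n_0 = (-0.6799, +0.7333)
n_1 = (-0.5657, -0.8246)
n_2 = (+0.3436, -0.9391)
n_3 = (+0.9591, -0.2831)
n_4 = (+0.6301, +0.7765)
n_5 = (+0.0707, +0.9975)
  (0,1): δ = 77.29°  ·
  (0,2): δ = 22.74°  ✓
  (0,3): δ = 30.72°  ✓
  (0,4): δ = 98.10°  ·
  (0,5): δ = 133.11°  ·
  (1,2): δ = 125.46°  ·
  (1,3): δ = 72.00°  ·
  (1,4): δ = 4.61°  ✓
  (1,5): δ = 30.39°  ✓
  (2,3): δ = 126.54°  ·
  (2,4): δ = 59.15°  ·
  (2,5): δ = 24.15°  ✓
  (3,4): δ = 112.61°  ·
  (3,5): δ = 77.61°  ·
  (4,5): δ = 145.00°  ·
antipodal pairs: 5

count = 5; pairs: (0,2), (0,3), (1,4), (1,5), (2,5)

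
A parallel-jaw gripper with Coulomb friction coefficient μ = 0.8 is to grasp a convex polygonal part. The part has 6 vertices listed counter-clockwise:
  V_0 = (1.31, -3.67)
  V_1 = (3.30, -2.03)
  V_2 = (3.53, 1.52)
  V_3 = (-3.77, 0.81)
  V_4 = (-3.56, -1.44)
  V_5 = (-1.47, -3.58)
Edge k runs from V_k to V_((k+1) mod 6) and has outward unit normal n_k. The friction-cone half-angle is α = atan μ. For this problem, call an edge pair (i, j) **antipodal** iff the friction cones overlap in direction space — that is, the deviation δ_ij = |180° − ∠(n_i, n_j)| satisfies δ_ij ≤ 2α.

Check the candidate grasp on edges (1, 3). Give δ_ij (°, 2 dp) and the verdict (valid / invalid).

α = atan 0.8 = 38.66°;  2α = 77.32°
edge 1: e_1 = (+0.23, +3.55);  n_1 = (+0.9979, -0.0647)
edge 3: e_3 = (+0.21, -2.25);  n_3 = (-0.9957, -0.0929)
∠(n_1, n_3) = 170.96°
δ = |180° − 170.96°| = 9.04°
9.04° ≤ 2α = 77.32°  →  valid

δ = 9.04°, valid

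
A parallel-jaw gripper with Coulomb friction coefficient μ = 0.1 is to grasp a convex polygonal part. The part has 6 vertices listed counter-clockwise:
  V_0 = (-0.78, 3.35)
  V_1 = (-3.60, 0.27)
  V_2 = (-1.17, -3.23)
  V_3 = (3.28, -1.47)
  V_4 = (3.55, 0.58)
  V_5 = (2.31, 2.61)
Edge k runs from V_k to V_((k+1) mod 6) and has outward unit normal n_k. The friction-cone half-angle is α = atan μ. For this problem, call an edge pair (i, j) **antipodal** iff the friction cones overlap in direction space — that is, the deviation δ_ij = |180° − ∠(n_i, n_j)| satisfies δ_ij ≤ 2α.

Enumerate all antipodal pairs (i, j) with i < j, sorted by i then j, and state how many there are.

α = atan 0.1 = 5.71°;  2α = 11.42°
n_0 = (-0.7376, +0.6753)
n_1 = (-0.8214, -0.5703)
n_2 = (+0.3678, -0.9299)
n_3 = (+0.9914, -0.1306)
n_4 = (+0.8534, +0.5213)
n_5 = (+0.2329, +0.9725)
  (0,1): δ = 102.75°  ·
  (0,2): δ = 25.94°  ·
  (0,3): δ = 34.97°  ·
  (0,4): δ = 73.89°  ·
  (0,5): δ = 119.01°  ·
  (1,2): δ = 103.19°  ·
  (1,3): δ = 42.27°  ·
  (1,4): δ = 3.35°  ✓
  (1,5): δ = 41.76°  ·
  (2,3): δ = 119.08°  ·
  (2,4): δ = 80.16°  ·
  (2,5): δ = 35.05°  ·
  (3,4): δ = 141.08°  ·
  (3,5): δ = 95.96°  ·
  (4,5): δ = 134.89°  ·
antipodal pairs: 1

count = 1; pairs: (1,4)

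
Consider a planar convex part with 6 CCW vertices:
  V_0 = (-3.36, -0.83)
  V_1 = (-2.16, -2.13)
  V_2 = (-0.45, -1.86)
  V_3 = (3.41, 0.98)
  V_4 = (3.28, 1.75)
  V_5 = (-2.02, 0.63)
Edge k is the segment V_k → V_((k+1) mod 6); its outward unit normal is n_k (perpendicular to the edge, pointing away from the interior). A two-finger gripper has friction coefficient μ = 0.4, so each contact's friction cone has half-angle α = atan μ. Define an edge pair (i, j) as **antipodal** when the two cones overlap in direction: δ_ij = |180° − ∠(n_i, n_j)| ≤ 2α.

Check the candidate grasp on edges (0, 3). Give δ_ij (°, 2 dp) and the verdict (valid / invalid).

δ = 33.13°, valid

α = atan 0.4 = 21.80°;  2α = 43.60°
edge 0: e_0 = (+1.20, -1.30);  n_0 = (-0.7348, -0.6783)
edge 3: e_3 = (-0.13, +0.77);  n_3 = (+0.9860, +0.1665)
∠(n_0, n_3) = 146.87°
δ = |180° − 146.87°| = 33.13°
33.13° ≤ 2α = 43.60°  →  valid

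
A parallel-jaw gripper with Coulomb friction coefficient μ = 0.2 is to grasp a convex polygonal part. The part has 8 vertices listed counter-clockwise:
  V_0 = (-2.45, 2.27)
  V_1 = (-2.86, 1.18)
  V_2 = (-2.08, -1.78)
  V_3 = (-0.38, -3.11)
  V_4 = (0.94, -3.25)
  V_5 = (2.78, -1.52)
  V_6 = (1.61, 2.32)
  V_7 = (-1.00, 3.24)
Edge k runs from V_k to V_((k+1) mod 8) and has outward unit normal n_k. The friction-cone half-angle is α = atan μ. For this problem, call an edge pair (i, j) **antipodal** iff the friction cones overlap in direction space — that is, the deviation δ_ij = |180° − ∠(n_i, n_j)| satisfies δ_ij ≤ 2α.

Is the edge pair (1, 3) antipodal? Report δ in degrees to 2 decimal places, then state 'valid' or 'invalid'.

α = atan 0.2 = 11.31°;  2α = 22.62°
edge 1: e_1 = (+0.78, -2.96);  n_1 = (-0.9670, -0.2548)
edge 3: e_3 = (+1.32, -0.14);  n_3 = (-0.1055, -0.9944)
∠(n_1, n_3) = 69.18°
δ = |180° − 69.18°| = 110.82°
110.82° > 2α = 22.62°  →  invalid

δ = 110.82°, invalid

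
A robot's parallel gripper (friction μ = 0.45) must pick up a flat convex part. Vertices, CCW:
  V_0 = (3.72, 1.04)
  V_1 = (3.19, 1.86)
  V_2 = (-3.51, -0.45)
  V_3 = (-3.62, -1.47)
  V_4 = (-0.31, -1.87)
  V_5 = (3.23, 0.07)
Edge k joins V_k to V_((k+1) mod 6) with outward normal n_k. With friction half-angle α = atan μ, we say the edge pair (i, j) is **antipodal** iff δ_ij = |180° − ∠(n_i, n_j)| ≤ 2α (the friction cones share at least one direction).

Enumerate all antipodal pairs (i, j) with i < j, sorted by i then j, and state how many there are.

α = atan 0.45 = 24.23°;  2α = 48.46°
n_0 = (+0.8398, +0.5428)
n_1 = (-0.3259, +0.9454)
n_2 = (-0.9942, +0.1072)
n_3 = (-0.1200, -0.9928)
n_4 = (+0.4806, -0.8769)
n_5 = (+0.8926, -0.4509)
  (0,1): δ = 103.85°  ·
  (0,2): δ = 39.03°  ✓
  (0,3): δ = 50.23°  ·
  (0,4): δ = 85.85°  ·
  (0,5): δ = 120.32°  ·
  (1,2): δ = 115.18°  ·
  (1,3): δ = 25.91°  ✓
  (1,4): δ = 9.70°  ✓
  (1,5): δ = 44.18°  ✓
  (2,3): δ = 90.74°  ·
  (2,4): δ = 55.12°  ·
  (2,5): δ = 20.65°  ✓
  (3,4): δ = 144.39°  ·
  (3,5): δ = 109.91°  ·
  (4,5): δ = 145.52°  ·
antipodal pairs: 5

count = 5; pairs: (0,2), (1,3), (1,4), (1,5), (2,5)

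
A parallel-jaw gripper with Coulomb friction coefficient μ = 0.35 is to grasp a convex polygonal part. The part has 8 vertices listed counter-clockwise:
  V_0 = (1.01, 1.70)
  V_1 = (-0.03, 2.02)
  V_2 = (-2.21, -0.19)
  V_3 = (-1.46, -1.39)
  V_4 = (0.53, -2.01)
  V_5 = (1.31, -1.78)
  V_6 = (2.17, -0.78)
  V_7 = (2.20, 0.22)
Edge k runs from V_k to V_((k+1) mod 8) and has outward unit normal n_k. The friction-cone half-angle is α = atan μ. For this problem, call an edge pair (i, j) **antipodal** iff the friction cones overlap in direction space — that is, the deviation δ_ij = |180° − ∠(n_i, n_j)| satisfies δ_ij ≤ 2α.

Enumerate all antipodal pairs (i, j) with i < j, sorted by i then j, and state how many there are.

α = atan 0.35 = 19.29°;  2α = 38.58°
n_0 = (+0.2941, +0.9558)
n_1 = (-0.7119, +0.7023)
n_2 = (-0.8480, -0.5300)
n_3 = (-0.2975, -0.9547)
n_4 = (+0.2828, -0.9592)
n_5 = (+0.7582, -0.6520)
n_6 = (+0.9996, -0.0300)
n_7 = (+0.7793, +0.6266)
  (0,1): δ = 117.51°  ·
  (0,2): δ = 40.89°  ·
  (0,3): δ = 0.20°  ✓
  (0,4): δ = 33.53°  ✓
  (0,5): δ = 66.41°  ·
  (0,6): δ = 105.38°  ·
  (0,7): δ = 145.90°  ·
  (1,2): δ = 103.39°  ·
  (1,3): δ = 62.70°  ·
  (1,4): δ = 28.96°  ✓
  (1,5): δ = 3.91°  ✓
  (1,6): δ = 42.89°  ·
  (1,7): δ = 83.41°  ·
  (2,3): δ = 139.31°  ·
  (2,4): δ = 105.58°  ·
  (2,5): δ = 72.70°  ·
  (2,6): δ = 33.72°  ✓
  (2,7): δ = 6.80°  ✓
  (3,4): δ = 146.27°  ·
  (3,5): δ = 113.39°  ·
  (3,6): δ = 74.41°  ·
  (3,7): δ = 33.89°  ✓
  (4,5): δ = 147.12°  ·
  (4,6): δ = 108.15°  ·
  (4,7): δ = 67.63°  ·
  (5,6): δ = 141.02°  ·
  (5,7): δ = 100.50°  ·
  (6,7): δ = 139.48°  ·
antipodal pairs: 7

count = 7; pairs: (0,3), (0,4), (1,4), (1,5), (2,6), (2,7), (3,7)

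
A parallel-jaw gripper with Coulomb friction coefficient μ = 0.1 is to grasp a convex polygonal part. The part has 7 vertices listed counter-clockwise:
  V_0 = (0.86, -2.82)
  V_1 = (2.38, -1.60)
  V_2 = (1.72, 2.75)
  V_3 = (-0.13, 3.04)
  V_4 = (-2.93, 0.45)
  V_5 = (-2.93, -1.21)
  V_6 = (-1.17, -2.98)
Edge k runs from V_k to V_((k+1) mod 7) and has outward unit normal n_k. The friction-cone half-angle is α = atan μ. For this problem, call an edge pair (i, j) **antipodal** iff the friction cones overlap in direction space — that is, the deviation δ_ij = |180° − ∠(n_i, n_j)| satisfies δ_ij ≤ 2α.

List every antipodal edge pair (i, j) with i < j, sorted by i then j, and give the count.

count = 2; pairs: (0,3), (1,4)

α = atan 0.1 = 5.71°;  2α = 11.42°
n_0 = (+0.6259, -0.7799)
n_1 = (+0.9887, +0.1500)
n_2 = (+0.1549, +0.9879)
n_3 = (-0.6790, +0.7341)
n_4 = (-1.0000, -0.0000)
n_5 = (-0.7091, -0.7051)
n_6 = (+0.0786, -0.9969)
  (0,1): δ = 120.12°  ·
  (0,2): δ = 47.66°  ·
  (0,3): δ = 4.02°  ✓
  (0,4): δ = 51.25°  ·
  (0,5): δ = 96.09°  ·
  (0,6): δ = 145.75°  ·
  (1,2): δ = 107.54°  ·
  (1,3): δ = 55.86°  ·
  (1,4): δ = 8.63°  ✓
  (1,5): δ = 36.21°  ·
  (1,6): δ = 85.88°  ·
  (2,3): δ = 128.32°  ·
  (2,4): δ = 81.09°  ·
  (2,5): δ = 36.25°  ·
  (2,6): δ = 13.42°  ·
  (3,4): δ = 132.77°  ·
  (3,5): δ = 87.93°  ·
  (3,6): δ = 38.26°  ·
  (4,5): δ = 135.16°  ·
  (4,6): δ = 85.49°  ·
  (5,6): δ = 130.33°  ·
antipodal pairs: 2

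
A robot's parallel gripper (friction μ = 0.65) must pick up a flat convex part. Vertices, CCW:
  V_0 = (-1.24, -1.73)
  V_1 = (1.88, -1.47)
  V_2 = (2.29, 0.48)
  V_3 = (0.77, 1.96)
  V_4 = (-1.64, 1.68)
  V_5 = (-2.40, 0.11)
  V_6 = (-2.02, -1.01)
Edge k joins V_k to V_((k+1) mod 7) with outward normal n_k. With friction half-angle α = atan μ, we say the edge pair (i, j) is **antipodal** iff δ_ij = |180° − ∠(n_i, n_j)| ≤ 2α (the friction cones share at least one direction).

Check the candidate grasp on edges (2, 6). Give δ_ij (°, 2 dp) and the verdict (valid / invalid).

α = atan 0.65 = 33.02°;  2α = 66.05°
edge 2: e_2 = (-1.52, +1.48);  n_2 = (+0.6976, +0.7165)
edge 6: e_6 = (+0.78, -0.72);  n_6 = (-0.6783, -0.7348)
∠(n_2, n_6) = 178.47°
δ = |180° − 178.47°| = 1.53°
1.53° ≤ 2α = 66.05°  →  valid

δ = 1.53°, valid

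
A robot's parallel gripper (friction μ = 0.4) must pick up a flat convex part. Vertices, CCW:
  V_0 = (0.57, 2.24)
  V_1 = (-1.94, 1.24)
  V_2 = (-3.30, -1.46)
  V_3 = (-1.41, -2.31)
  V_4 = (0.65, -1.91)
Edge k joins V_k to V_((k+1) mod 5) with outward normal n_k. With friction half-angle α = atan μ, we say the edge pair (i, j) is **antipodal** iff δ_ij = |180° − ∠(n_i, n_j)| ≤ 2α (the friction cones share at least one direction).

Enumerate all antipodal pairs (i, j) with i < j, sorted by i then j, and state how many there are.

α = atan 0.4 = 21.80°;  2α = 43.60°
n_0 = (-0.3701, +0.9290)
n_1 = (-0.8931, +0.4499)
n_2 = (-0.4102, -0.9120)
n_3 = (+0.1906, -0.9817)
n_4 = (+0.9998, +0.0193)
  (0,1): δ = 138.46°  ·
  (0,2): δ = 45.94°  ·
  (0,3): δ = 10.73°  ✓
  (0,4): δ = 69.38°  ·
  (1,2): δ = 87.48°  ·
  (1,3): δ = 52.28°  ·
  (1,4): δ = 27.84°  ✓
  (2,3): δ = 144.80°  ·
  (2,4): δ = 64.68°  ·
  (3,4): δ = 99.88°  ·
antipodal pairs: 2

count = 2; pairs: (0,3), (1,4)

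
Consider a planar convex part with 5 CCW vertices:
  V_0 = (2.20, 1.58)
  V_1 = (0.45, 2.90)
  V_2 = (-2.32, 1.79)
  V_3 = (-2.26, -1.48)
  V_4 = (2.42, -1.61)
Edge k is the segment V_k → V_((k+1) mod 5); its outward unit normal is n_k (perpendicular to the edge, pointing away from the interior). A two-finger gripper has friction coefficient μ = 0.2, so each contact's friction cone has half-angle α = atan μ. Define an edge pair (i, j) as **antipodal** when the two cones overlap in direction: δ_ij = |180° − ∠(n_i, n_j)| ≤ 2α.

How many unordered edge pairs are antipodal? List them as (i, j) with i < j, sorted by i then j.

count = 1; pairs: (2,4)

α = atan 0.2 = 11.31°;  2α = 22.62°
n_0 = (+0.6022, +0.7984)
n_1 = (-0.3720, +0.9282)
n_2 = (-0.9998, -0.0183)
n_3 = (-0.0278, -0.9996)
n_4 = (+0.9976, +0.0688)
  (0,1): δ = 121.14°  ·
  (0,2): δ = 51.92°  ·
  (0,3): δ = 35.44°  ·
  (0,4): δ = 130.97°  ·
  (1,2): δ = 110.79°  ·
  (1,3): δ = 23.43°  ·
  (1,4): δ = 72.11°  ·
  (2,3): δ = 92.64°  ·
  (2,4): δ = 2.89°  ✓
  (3,4): δ = 84.46°  ·
antipodal pairs: 1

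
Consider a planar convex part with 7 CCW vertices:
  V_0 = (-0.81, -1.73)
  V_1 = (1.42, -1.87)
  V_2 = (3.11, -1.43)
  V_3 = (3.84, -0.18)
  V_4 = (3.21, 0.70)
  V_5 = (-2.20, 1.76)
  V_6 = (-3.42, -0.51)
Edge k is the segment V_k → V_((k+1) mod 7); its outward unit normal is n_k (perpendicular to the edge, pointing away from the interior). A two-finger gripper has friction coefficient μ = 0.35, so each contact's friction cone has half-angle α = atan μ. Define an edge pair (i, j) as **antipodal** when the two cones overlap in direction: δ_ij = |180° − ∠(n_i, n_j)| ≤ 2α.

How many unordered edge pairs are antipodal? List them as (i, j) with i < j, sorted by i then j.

α = atan 0.35 = 19.29°;  2α = 38.58°
n_0 = (-0.0627, -0.9980)
n_1 = (+0.2520, -0.9677)
n_2 = (+0.8635, -0.5043)
n_3 = (+0.8131, +0.5821)
n_4 = (+0.1923, +0.9813)
n_5 = (-0.8808, +0.4734)
n_6 = (-0.4235, -0.9059)
  (0,1): δ = 161.81°  ·
  (0,2): δ = 116.69°  ·
  (0,3): δ = 50.81°  ·
  (0,4): δ = 7.49°  ✓
  (0,5): δ = 65.34°  ·
  (0,6): δ = 158.54°  ·
  (1,2): δ = 134.88°  ·
  (1,3): δ = 68.99°  ·
  (1,4): δ = 25.68°  ✓
  (1,5): δ = 47.15°  ·
  (1,6): δ = 140.35°  ·
  (2,3): δ = 114.12°  ·
  (2,4): δ = 70.80°  ·
  (2,5): δ = 2.03°  ✓
  (2,6): δ = 95.23°  ·
  (3,4): δ = 136.68°  ·
  (3,5): δ = 63.85°  ·
  (3,6): δ = 29.35°  ✓
  (4,5): δ = 107.17°  ·
  (4,6): δ = 13.97°  ✓
  (5,6): δ = 86.80°  ·
antipodal pairs: 5

count = 5; pairs: (0,4), (1,4), (2,5), (3,6), (4,6)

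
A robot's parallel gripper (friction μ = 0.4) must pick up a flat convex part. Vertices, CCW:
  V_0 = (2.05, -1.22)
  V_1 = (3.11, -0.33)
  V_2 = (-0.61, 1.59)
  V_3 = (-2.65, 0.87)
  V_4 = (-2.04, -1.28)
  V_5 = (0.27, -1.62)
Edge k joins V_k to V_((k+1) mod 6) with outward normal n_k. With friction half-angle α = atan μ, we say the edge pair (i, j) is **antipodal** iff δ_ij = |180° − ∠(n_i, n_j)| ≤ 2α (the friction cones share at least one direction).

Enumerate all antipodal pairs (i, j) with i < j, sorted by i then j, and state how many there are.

count = 5; pairs: (0,2), (1,4), (1,5), (2,4), (2,5)

α = atan 0.4 = 21.80°;  2α = 43.60°
n_0 = (+0.6430, -0.7658)
n_1 = (+0.4586, +0.8886)
n_2 = (-0.3328, +0.9430)
n_3 = (-0.9620, -0.2729)
n_4 = (-0.1456, -0.9893)
n_5 = (+0.2193, -0.9757)
  (0,1): δ = 67.32°  ·
  (0,2): δ = 20.58°  ✓
  (0,3): δ = 65.82°  ·
  (0,4): δ = 131.61°  ·
  (0,5): δ = 152.65°  ·
  (1,2): δ = 133.26°  ·
  (1,3): δ = 46.86°  ·
  (1,4): δ = 18.93°  ✓
  (1,5): δ = 39.96°  ✓
  (2,3): δ = 93.60°  ·
  (2,4): δ = 27.81°  ✓
  (2,5): δ = 6.77°  ✓
  (3,4): δ = 114.21°  ·
  (3,5): δ = 93.17°  ·
  (4,5): δ = 158.96°  ·
antipodal pairs: 5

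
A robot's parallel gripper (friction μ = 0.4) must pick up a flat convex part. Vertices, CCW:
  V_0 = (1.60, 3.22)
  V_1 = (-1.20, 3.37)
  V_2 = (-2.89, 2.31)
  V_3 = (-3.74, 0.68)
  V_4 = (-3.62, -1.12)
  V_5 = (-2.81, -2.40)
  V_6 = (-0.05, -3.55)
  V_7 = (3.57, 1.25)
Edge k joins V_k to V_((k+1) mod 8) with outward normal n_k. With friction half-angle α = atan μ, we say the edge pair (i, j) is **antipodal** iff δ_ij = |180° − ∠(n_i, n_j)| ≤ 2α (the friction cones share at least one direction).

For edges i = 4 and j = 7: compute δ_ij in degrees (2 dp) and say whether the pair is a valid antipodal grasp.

α = atan 0.4 = 21.80°;  2α = 43.60°
edge 4: e_4 = (+0.81, -1.28);  n_4 = (-0.8450, -0.5347)
edge 7: e_7 = (-1.97, +1.97);  n_7 = (+0.7071, +0.7071)
∠(n_4, n_7) = 167.33°
δ = |180° − 167.33°| = 12.67°
12.67° ≤ 2α = 43.60°  →  valid

δ = 12.67°, valid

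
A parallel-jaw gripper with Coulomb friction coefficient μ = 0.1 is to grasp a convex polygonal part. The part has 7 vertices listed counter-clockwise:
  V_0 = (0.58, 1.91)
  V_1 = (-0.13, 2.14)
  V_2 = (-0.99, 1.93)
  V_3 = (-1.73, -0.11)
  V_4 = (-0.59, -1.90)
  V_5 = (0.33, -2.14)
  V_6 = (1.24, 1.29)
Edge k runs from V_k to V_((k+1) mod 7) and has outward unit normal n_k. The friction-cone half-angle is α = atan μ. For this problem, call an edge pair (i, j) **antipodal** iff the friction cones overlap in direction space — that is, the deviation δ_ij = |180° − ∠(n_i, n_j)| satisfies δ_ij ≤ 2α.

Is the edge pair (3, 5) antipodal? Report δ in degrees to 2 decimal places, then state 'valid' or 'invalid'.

δ = 47.35°, invalid

α = atan 0.1 = 5.71°;  2α = 11.42°
edge 3: e_3 = (+1.14, -1.79);  n_3 = (-0.8435, -0.5372)
edge 5: e_5 = (+0.91, +3.43);  n_5 = (+0.9666, -0.2564)
∠(n_3, n_5) = 132.65°
δ = |180° − 132.65°| = 47.35°
47.35° > 2α = 11.42°  →  invalid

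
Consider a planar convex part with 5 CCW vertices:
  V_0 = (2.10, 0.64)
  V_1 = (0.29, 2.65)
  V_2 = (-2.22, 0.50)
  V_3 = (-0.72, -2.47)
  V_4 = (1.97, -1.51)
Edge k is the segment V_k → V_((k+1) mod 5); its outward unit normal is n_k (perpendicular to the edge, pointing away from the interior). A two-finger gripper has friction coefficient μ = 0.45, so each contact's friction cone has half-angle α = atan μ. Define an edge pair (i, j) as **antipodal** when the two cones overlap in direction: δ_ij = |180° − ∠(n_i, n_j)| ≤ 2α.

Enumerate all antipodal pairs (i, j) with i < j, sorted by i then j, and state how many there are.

count = 4; pairs: (0,2), (1,3), (1,4), (2,4)

α = atan 0.45 = 24.23°;  2α = 48.46°
n_0 = (+0.7431, +0.6692)
n_1 = (-0.6505, +0.7595)
n_2 = (-0.8926, -0.4508)
n_3 = (+0.3361, -0.9418)
n_4 = (+0.9982, -0.0604)
  (0,1): δ = 91.42°  ·
  (0,2): δ = 15.21°  ✓
  (0,3): δ = 67.64°  ·
  (0,4): δ = 134.54°  ·
  (1,2): δ = 103.79°  ·
  (1,3): δ = 20.94°  ✓
  (1,4): δ = 45.96°  ✓
  (2,3): δ = 97.16°  ·
  (2,4): δ = 30.26°  ✓
  (3,4): δ = 113.10°  ·
antipodal pairs: 4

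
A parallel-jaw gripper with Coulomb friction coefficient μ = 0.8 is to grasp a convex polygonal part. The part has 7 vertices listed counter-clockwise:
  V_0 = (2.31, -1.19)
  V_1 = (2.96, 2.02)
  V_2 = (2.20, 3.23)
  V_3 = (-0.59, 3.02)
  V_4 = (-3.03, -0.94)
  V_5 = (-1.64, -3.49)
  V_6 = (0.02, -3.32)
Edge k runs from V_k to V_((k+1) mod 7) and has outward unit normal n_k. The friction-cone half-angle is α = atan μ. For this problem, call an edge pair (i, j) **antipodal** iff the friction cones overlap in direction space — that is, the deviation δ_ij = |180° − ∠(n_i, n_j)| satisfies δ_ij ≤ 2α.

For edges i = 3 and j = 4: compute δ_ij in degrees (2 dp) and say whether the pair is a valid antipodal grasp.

α = atan 0.8 = 38.66°;  2α = 77.32°
edge 3: e_3 = (-2.44, -3.96);  n_3 = (-0.8514, +0.5246)
edge 4: e_4 = (+1.39, -2.55);  n_4 = (-0.8780, -0.4786)
∠(n_3, n_4) = 60.23°
δ = |180° − 60.23°| = 119.77°
119.77° > 2α = 77.32°  →  invalid

δ = 119.77°, invalid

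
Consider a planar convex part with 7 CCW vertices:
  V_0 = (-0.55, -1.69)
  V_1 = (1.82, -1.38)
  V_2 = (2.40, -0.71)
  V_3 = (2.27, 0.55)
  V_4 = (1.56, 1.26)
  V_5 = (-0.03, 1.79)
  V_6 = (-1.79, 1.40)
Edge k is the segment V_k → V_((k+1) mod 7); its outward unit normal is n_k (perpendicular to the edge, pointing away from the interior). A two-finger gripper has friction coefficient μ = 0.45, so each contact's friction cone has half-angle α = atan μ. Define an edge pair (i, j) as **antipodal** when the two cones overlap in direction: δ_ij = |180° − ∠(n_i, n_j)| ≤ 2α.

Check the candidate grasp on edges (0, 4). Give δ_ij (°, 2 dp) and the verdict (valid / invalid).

α = atan 0.45 = 24.23°;  2α = 48.46°
edge 0: e_0 = (+2.37, +0.31);  n_0 = (+0.1297, -0.9916)
edge 4: e_4 = (-1.59, +0.53);  n_4 = (+0.3162, +0.9487)
∠(n_0, n_4) = 154.11°
δ = |180° − 154.11°| = 25.89°
25.89° ≤ 2α = 48.46°  →  valid

δ = 25.89°, valid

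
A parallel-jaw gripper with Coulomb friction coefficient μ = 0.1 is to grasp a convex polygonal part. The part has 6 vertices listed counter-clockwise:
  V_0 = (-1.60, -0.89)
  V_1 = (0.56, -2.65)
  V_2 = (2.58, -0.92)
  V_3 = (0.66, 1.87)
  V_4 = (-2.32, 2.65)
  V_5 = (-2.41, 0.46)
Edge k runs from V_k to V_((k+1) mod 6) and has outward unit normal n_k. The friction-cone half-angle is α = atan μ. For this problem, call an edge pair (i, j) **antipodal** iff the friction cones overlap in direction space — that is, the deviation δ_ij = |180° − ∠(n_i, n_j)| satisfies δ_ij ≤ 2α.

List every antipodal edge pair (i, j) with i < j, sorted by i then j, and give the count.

count = 1; pairs: (2,5)

α = atan 0.1 = 5.71°;  2α = 11.42°
n_0 = (-0.6317, -0.7752)
n_1 = (+0.6505, -0.7595)
n_2 = (+0.8238, +0.5669)
n_3 = (+0.2532, +0.9674)
n_4 = (-0.9992, +0.0411)
n_5 = (-0.8575, -0.5145)
  (0,1): δ = 100.25°  ·
  (0,2): δ = 16.29°  ·
  (0,3): δ = 24.51°  ·
  (0,4): δ = 126.82°  ·
  (0,5): δ = 160.14°  ·
  (1,2): δ = 96.04°  ·
  (1,3): δ = 55.25°  ·
  (1,4): δ = 47.07°  ·
  (1,5): δ = 80.39°  ·
  (2,3): δ = 139.20°  ·
  (2,4): δ = 36.89°  ·
  (2,5): δ = 3.57°  ✓
  (3,4): δ = 77.69°  ·
  (3,5): δ = 44.37°  ·
  (4,5): δ = 146.68°  ·
antipodal pairs: 1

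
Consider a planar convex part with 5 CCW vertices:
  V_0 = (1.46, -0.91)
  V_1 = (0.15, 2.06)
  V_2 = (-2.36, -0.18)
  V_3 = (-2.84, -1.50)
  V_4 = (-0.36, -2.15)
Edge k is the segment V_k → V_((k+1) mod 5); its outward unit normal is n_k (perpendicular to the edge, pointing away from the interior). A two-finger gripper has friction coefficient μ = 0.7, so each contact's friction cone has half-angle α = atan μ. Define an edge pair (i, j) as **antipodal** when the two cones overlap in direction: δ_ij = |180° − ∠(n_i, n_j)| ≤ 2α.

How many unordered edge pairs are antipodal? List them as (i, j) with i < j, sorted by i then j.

α = atan 0.7 = 34.99°;  2α = 69.98°
n_0 = (+0.9150, +0.4036)
n_1 = (-0.6658, +0.7461)
n_2 = (-0.9398, +0.3417)
n_3 = (-0.2535, -0.9673)
n_4 = (+0.5631, -0.8264)
  (0,1): δ = 72.05°  ·
  (0,2): δ = 43.78°  ✓
  (0,3): δ = 51.51°  ✓
  (0,4): δ = 100.47°  ·
  (1,2): δ = 151.73°  ·
  (1,3): δ = 56.43°  ✓
  (1,4): δ = 7.48°  ✓
  (2,3): δ = 84.70°  ·
  (2,4): δ = 35.75°  ✓
  (3,4): δ = 131.05°  ·
antipodal pairs: 5

count = 5; pairs: (0,2), (0,3), (1,3), (1,4), (2,4)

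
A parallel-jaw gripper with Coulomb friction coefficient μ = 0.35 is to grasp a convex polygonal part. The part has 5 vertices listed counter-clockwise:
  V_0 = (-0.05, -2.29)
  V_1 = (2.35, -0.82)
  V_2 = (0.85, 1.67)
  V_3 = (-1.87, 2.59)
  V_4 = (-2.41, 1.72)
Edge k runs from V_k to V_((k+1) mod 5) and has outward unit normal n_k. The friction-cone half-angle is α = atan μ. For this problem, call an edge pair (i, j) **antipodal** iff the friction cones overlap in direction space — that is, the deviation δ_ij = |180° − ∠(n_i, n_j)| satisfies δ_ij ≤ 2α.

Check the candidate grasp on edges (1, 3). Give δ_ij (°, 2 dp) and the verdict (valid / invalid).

δ = 62.89°, invalid

α = atan 0.35 = 19.29°;  2α = 38.58°
edge 1: e_1 = (-1.50, +2.49);  n_1 = (+0.8566, +0.5160)
edge 3: e_3 = (-0.54, -0.87);  n_3 = (-0.8496, +0.5274)
∠(n_1, n_3) = 117.11°
δ = |180° − 117.11°| = 62.89°
62.89° > 2α = 38.58°  →  invalid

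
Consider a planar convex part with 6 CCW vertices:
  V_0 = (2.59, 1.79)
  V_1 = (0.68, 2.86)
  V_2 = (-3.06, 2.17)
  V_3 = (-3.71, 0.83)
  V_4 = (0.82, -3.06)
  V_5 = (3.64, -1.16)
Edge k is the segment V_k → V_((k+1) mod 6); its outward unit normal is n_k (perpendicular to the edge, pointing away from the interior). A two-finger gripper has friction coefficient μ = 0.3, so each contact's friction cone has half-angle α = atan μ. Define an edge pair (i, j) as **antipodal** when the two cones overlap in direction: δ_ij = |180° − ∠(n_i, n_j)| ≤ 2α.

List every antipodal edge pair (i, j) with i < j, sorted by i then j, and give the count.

count = 4; pairs: (0,3), (1,4), (2,4), (3,5)

α = atan 0.3 = 16.70°;  2α = 33.40°
n_0 = (+0.4887, +0.8724)
n_1 = (-0.1814, +0.9834)
n_2 = (-0.8997, +0.4364)
n_3 = (-0.6515, -0.7587)
n_4 = (+0.5588, -0.8293)
n_5 = (+0.9421, +0.3353)
  (0,1): δ = 140.29°  ·
  (0,2): δ = 86.62°  ·
  (0,3): δ = 11.40°  ✓
  (0,4): δ = 63.23°  ·
  (0,5): δ = 138.85°  ·
  (1,2): δ = 126.33°  ·
  (1,3): δ = 51.11°  ·
  (1,4): δ = 23.52°  ✓
  (1,5): δ = 99.14°  ·
  (2,3): δ = 104.78°  ·
  (2,4): δ = 30.15°  ✓
  (2,5): δ = 45.47°  ·
  (3,4): δ = 105.38°  ·
  (3,5): δ = 29.75°  ✓
  (4,5): δ = 104.38°  ·
antipodal pairs: 4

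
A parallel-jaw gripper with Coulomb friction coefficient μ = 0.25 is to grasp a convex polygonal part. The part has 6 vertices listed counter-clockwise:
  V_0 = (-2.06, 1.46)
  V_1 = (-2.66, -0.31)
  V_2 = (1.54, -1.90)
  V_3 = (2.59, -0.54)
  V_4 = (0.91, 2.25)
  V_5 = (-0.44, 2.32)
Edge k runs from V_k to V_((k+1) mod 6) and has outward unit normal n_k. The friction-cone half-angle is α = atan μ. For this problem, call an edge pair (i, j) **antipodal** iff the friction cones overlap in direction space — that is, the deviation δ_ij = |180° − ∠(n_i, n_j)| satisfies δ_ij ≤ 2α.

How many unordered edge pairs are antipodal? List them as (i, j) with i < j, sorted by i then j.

count = 3; pairs: (0,2), (1,4), (2,5)

α = atan 0.25 = 14.04°;  2α = 28.07°
n_0 = (-0.9471, +0.3210)
n_1 = (-0.3541, -0.9352)
n_2 = (+0.7915, -0.6111)
n_3 = (+0.8567, +0.5158)
n_4 = (+0.0518, +0.9987)
n_5 = (-0.4689, +0.8833)
  (0,1): δ = 92.01°  ·
  (0,2): δ = 18.94°  ✓
  (0,3): δ = 49.78°  ·
  (0,4): δ = 105.76°  ·
  (0,5): δ = 136.69°  ·
  (1,2): δ = 106.94°  ·
  (1,3): δ = 38.21°  ·
  (1,4): δ = 17.77°  ✓
  (1,5): δ = 48.70°  ·
  (2,3): δ = 111.28°  ·
  (2,4): δ = 55.30°  ·
  (2,5): δ = 24.37°  ✓
  (3,4): δ = 124.02°  ·
  (3,5): δ = 93.09°  ·
  (4,5): δ = 149.07°  ·
antipodal pairs: 3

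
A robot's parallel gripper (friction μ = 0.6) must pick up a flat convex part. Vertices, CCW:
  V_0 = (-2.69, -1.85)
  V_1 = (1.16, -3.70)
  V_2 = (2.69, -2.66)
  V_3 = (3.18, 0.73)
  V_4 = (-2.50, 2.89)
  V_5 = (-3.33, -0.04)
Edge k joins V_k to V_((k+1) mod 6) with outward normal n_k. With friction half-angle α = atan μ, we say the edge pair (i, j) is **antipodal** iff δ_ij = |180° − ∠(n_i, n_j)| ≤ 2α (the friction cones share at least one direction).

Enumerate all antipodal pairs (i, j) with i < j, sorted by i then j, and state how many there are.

count = 6; pairs: (0,3), (1,3), (1,4), (2,4), (2,5), (3,5)

α = atan 0.6 = 30.96°;  2α = 61.93°
n_0 = (-0.4331, -0.9013)
n_1 = (+0.5622, -0.8270)
n_2 = (+0.9897, -0.1431)
n_3 = (+0.3554, +0.9347)
n_4 = (-0.9621, +0.2726)
n_5 = (-0.9428, -0.3334)
  (0,1): δ = 120.13°  ·
  (0,2): δ = 72.56°  ·
  (0,3): δ = 4.84°  ✓
  (0,4): δ = 99.85°  ·
  (0,5): δ = 135.14°  ·
  (1,2): δ = 132.43°  ·
  (1,3): δ = 55.03°  ✓
  (1,4): δ = 39.98°  ✓
  (1,5): δ = 75.27°  ·
  (2,3): δ = 102.60°  ·
  (2,4): δ = 7.59°  ✓
  (2,5): δ = 27.70°  ✓
  (3,4): δ = 85.00°  ·
  (3,5): δ = 49.71°  ✓
  (4,5): δ = 144.71°  ·
antipodal pairs: 6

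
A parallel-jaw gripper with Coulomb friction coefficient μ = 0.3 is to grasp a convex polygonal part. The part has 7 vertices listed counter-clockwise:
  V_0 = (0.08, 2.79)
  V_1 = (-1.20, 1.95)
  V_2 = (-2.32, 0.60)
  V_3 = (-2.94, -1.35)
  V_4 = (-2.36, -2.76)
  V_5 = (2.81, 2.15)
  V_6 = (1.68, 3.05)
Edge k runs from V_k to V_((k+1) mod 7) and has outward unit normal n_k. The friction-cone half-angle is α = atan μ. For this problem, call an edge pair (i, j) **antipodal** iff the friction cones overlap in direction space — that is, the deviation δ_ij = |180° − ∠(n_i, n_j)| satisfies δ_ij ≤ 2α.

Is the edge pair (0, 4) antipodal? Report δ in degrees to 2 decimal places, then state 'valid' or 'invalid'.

α = atan 0.3 = 16.70°;  2α = 33.40°
edge 0: e_0 = (-1.28, -0.84);  n_0 = (-0.5487, +0.8360)
edge 4: e_4 = (+5.17, +4.91);  n_4 = (+0.6886, -0.7251)
∠(n_0, n_4) = 169.75°
δ = |180° − 169.75°| = 10.25°
10.25° ≤ 2α = 33.40°  →  valid

δ = 10.25°, valid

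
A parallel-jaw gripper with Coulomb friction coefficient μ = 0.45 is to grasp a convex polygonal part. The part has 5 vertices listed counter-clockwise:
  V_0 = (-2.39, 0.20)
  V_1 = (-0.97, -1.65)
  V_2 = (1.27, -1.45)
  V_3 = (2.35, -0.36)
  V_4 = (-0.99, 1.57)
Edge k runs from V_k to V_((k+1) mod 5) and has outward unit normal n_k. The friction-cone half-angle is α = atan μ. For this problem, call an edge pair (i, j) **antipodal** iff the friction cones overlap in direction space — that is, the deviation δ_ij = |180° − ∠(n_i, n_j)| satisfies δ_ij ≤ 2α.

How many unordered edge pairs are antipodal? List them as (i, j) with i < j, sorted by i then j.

count = 4; pairs: (0,3), (1,3), (1,4), (2,4)

α = atan 0.45 = 24.23°;  2α = 48.46°
n_0 = (-0.7933, -0.6089)
n_1 = (+0.0889, -0.9960)
n_2 = (+0.7104, -0.7038)
n_3 = (+0.5003, +0.8658)
n_4 = (-0.6994, +0.7147)
  (0,1): δ = 122.41°  ·
  (0,2): δ = 82.24°  ·
  (0,3): δ = 22.47°  ✓
  (0,4): δ = 96.87°  ·
  (1,2): δ = 139.84°  ·
  (1,3): δ = 35.12°  ✓
  (1,4): δ = 39.28°  ✓
  (2,3): δ = 75.29°  ·
  (2,4): δ = 0.88°  ✓
  (3,4): δ = 105.60°  ·
antipodal pairs: 4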